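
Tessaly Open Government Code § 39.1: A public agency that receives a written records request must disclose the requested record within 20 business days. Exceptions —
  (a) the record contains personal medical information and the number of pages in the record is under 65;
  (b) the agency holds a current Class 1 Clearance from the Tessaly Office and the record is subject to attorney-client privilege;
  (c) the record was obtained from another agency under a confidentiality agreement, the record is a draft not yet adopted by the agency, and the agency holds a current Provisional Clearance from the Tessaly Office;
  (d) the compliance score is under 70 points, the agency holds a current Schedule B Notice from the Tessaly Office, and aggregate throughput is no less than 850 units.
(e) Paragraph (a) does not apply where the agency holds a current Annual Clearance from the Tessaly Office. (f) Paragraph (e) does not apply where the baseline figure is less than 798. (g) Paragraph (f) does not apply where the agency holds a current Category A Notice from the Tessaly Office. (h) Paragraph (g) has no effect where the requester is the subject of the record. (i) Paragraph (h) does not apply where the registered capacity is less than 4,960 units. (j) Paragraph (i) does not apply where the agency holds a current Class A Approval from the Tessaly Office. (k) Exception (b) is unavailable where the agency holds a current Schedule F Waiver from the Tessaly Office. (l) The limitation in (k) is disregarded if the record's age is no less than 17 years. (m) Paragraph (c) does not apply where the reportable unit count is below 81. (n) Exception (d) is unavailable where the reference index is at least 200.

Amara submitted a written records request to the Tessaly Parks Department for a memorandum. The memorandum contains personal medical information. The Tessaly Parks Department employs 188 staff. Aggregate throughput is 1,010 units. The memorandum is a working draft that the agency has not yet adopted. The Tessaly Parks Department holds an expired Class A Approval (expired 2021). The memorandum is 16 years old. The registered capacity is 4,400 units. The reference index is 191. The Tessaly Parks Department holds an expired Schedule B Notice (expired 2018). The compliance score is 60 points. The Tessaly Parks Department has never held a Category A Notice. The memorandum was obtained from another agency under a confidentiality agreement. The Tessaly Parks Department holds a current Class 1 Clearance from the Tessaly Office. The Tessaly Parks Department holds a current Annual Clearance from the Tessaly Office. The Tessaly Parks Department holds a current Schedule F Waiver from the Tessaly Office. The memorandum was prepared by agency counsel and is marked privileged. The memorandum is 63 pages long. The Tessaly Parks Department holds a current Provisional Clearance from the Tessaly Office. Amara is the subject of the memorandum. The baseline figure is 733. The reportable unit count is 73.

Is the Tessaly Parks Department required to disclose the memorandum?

No — exception (a) applies; the Tessaly Parks Department is not required to disclose the memorandum.

All of (a)'s requirements are met (the memorandum contains personal medical information; the number of pages in the record is 63, under the 65 limit). As to paragraphs (e)–(j): (e) would limit (a) — a current Annual Clearance is held — but (f) sets (e) aside: (f) operates against (e): the baseline figure is 733, less than the 798 limit. (g) is not engaged (there is no Category A Notice in force), so (f) stands. (a) remains available.
All of (b)'s requirements are met (a current Class 1 Clearance is held; the memorandum is privileged). But applying paragraphs (k)–(l): (k) operates against (b): a current Schedule F Waiver is held. (l) is not triggered (the record's age is 16 years, short of 17 years), so (k) stands. So (b) is unavailable.
All of (c)'s requirements are met (the memorandum was obtained under a confidentiality agreement; the memorandum is an unadopted draft; a current Provisional Clearance is held). Turning to paragraph (m): (m) operates against (c): the reportable unit count is 73, below the 81 limit. Exception (c) does not apply.
Exception (d) requires that the agency holds a current Schedule B Notice from the Tessaly Office; but no current Schedule B Notice is held, so (d) is unavailable.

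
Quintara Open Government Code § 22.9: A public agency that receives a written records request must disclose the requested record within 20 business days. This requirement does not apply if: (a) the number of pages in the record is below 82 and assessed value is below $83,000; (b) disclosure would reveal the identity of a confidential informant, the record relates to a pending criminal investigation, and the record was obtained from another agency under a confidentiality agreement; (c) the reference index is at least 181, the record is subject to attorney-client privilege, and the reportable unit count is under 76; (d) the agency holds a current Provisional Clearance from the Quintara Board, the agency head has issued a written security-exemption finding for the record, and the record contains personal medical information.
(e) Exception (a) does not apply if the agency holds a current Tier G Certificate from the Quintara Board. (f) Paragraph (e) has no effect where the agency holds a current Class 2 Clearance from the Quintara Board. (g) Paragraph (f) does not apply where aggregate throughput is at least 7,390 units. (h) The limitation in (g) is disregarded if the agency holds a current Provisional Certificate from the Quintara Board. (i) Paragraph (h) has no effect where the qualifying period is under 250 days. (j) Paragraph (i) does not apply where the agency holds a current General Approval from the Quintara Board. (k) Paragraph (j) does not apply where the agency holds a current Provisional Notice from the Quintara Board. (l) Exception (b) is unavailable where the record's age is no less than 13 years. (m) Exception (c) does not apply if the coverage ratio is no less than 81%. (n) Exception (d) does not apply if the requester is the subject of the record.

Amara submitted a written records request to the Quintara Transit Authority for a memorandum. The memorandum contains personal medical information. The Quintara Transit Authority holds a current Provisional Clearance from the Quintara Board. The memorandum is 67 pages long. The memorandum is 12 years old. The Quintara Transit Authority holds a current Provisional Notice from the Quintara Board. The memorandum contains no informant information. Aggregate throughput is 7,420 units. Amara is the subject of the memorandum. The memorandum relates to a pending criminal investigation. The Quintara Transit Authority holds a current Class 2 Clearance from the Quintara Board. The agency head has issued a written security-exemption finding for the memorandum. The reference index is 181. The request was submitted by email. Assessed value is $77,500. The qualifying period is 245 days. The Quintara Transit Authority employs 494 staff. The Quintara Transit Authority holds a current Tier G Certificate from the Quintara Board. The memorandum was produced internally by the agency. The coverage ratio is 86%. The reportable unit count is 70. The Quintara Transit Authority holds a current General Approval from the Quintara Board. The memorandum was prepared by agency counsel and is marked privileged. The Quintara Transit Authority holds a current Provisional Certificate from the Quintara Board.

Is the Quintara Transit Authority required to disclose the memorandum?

Yes — the Quintara Transit Authority must disclose the memorandum.

Exception (a): the number of pages in the record is 67, below the 82 limit; assessed value is $77,500, below the $83,000 limit — every condition holds. But: (e) operates — a current Tier G Certificate is held. (f) applies (a current Class 2 Clearance is held), but is displaced by (g): (g) is engaged — aggregate throughput is 7,420 units, meeting the 7,390 units threshold. (h) would limit (g) — a current Provisional Certificate is held — but (i) sets (h) aside: (i) operates against (h): the qualifying period is 245 days, under the 250 days limit. (j) is triggered (a current General Approval is held), but is overridden by (k): (k) is triggered — a current Provisional Notice is held. So (a) is unavailable.
Exception (b) fails — the memorandum contains no informant information.
All of (c)'s requirements are met (the reference index is 181, meeting the 181 threshold; the memorandum is privileged; the reportable unit count is 70, under the 76 limit). Turning to paragraph (m): (m) operates against (c): the coverage ratio is 86%, meeting the 81% threshold. Exception (c) does not apply.
Exception (d) is satisfied on its face — a current Provisional Clearance is held; a written security-exemption finding has been issued; the memorandum contains personal medical information. However, paragraph (n) must be considered: (n) is triggered — Amara is the subject of the memorandum. Exception (d) does not apply.
No exception applies. The general rule governs.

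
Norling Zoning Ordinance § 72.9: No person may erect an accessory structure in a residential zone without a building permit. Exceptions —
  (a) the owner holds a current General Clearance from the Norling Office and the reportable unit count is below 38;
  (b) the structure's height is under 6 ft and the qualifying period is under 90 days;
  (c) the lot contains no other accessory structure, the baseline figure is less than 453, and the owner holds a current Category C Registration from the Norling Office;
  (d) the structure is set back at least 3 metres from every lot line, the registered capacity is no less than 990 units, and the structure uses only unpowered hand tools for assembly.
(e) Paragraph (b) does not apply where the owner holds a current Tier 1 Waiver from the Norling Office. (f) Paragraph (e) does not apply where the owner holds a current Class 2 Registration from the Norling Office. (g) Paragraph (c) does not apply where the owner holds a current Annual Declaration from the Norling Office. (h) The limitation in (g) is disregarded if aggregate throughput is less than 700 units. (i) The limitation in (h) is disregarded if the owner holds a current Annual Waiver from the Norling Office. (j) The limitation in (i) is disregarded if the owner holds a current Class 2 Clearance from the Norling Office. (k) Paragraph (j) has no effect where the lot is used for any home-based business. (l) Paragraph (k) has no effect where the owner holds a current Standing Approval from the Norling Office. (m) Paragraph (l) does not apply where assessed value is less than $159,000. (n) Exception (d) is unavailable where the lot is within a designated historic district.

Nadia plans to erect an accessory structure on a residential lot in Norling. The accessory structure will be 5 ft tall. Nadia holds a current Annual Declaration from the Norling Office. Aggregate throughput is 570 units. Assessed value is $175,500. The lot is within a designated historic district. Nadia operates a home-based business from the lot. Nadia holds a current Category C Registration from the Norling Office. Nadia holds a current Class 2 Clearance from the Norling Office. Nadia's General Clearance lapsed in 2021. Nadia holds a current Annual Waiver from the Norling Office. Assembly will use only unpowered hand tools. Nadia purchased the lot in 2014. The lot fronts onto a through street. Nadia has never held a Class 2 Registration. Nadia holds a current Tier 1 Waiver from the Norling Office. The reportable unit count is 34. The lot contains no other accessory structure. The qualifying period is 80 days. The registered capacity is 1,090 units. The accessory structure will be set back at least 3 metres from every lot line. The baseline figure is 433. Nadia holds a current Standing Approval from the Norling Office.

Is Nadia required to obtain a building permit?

Exception (a) fails — the General Clearance is not current.
Exception (b)'s conditions are all satisfied: the structure's height is 5 ft, under the 6 ft limit; the qualifying period is 80 days, under the 90 days limit. But: (e) is engaged — a current Tier 1 Waiver is held. (f) is not engaged (there is no Class 2 Registration in force), so (e) stands. Exception (b) does not apply.
All of (c)'s requirements are met (the lot has no other accessory structure; the baseline figure is 433, less than the 453 limit; a current Category C Registration is held). Under paragraphs (g)–(m): (g) is engaged (a current Annual Declaration is held), but is overridden by (h): (h) operates — aggregate throughput is 570 units, less than the 700 units limit. (i) would limit (h) — a current Annual Waiver is held — but (j) sets (i) aside: (j) operates against (i): a current Class 2 Clearance is held. (k) would limit (j) — a home-based business operates on the lot — but (l) sets (k) aside: (l) operates against (k): a current Standing Approval is held. (m), which would lift (l), is inapplicable — assessed value is $175,500, not less than $159,000. Exception (c) stands.
Exception (d) is satisfied on its face — the setback is at least 3 m on every side; the registered capacity is 1,090 units, meeting the 990 units threshold; assembly uses only hand tools. However, paragraph (n) must be considered: (n) operates — the lot is in a historic district. Exception (d) does not apply.

No — exception (c) applies; Nadia does not need a building permit.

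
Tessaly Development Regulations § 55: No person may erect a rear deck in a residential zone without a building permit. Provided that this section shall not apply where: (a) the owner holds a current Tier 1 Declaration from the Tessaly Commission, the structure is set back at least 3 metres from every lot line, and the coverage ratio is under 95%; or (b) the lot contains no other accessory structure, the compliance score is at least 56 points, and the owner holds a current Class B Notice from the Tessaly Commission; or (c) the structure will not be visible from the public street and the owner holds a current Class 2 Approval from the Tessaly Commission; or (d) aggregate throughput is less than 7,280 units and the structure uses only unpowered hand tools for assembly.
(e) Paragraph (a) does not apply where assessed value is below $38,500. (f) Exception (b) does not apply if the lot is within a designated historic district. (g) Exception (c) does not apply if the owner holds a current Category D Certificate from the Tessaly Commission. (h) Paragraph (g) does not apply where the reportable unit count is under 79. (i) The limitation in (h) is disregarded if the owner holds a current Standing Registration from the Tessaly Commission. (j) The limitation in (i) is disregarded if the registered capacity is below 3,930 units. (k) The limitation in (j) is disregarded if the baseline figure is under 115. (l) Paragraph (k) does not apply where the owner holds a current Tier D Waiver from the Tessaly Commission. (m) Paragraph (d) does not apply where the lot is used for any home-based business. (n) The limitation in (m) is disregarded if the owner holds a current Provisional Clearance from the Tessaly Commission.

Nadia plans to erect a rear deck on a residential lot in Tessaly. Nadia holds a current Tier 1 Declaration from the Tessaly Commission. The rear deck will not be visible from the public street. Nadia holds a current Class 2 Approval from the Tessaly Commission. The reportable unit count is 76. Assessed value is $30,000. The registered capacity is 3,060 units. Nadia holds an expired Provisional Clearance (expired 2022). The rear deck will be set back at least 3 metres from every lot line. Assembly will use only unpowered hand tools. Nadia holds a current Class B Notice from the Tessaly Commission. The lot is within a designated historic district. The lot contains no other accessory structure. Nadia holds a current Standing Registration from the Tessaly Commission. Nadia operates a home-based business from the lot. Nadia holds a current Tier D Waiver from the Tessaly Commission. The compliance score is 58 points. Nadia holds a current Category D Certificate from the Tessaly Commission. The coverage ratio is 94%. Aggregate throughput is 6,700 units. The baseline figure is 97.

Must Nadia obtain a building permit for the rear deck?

Exception (a) is satisfied on its face — a current Tier 1 Declaration is held; the setback is at least 3 m on every side; the coverage ratio is 94%, under the 95% limit. But: (e) operates against (a): assessed value is $30,000, below the $38,500 limit. (a) is therefore removed.
Exception (b): the lot has no other accessory structure; the compliance score is 58 points, meeting the 56 points threshold; a current Class B Notice is held — every condition holds. Turning to paragraph (f): (f) operates against (b): the lot is in a historic district. (b) is therefore removed.
Exception (c)'s conditions are all satisfied: the structure will not be visible from the street; a current Class 2 Approval is held. Applying paragraphs (g)–(l): (g) operates (a current Category D Certificate is held), but is set aside by (h): (h) is triggered — the reportable unit count is 76, under the 79 limit. (i) applies (a current Standing Registration is held), but is displaced by (j): (j) is engaged — the registered capacity is 3,060 units, below the 3,930 units limit. (k) applies (the baseline figure is 97, under the 115 limit), but yields to (l): (l) is triggered — a current Tier D Waiver is held. (c) remains available.
Exception (d) is satisfied on its face — aggregate throughput is 6,700 units, less than the 7,280 units limit; assembly uses only hand tools. But: (m) is triggered — a home-based business operates on the lot. (n), which would lift (m), is not triggered — no current Provisional Clearance is held. (d) is therefore removed.

No — exception (c) applies; Nadia does not need a building permit.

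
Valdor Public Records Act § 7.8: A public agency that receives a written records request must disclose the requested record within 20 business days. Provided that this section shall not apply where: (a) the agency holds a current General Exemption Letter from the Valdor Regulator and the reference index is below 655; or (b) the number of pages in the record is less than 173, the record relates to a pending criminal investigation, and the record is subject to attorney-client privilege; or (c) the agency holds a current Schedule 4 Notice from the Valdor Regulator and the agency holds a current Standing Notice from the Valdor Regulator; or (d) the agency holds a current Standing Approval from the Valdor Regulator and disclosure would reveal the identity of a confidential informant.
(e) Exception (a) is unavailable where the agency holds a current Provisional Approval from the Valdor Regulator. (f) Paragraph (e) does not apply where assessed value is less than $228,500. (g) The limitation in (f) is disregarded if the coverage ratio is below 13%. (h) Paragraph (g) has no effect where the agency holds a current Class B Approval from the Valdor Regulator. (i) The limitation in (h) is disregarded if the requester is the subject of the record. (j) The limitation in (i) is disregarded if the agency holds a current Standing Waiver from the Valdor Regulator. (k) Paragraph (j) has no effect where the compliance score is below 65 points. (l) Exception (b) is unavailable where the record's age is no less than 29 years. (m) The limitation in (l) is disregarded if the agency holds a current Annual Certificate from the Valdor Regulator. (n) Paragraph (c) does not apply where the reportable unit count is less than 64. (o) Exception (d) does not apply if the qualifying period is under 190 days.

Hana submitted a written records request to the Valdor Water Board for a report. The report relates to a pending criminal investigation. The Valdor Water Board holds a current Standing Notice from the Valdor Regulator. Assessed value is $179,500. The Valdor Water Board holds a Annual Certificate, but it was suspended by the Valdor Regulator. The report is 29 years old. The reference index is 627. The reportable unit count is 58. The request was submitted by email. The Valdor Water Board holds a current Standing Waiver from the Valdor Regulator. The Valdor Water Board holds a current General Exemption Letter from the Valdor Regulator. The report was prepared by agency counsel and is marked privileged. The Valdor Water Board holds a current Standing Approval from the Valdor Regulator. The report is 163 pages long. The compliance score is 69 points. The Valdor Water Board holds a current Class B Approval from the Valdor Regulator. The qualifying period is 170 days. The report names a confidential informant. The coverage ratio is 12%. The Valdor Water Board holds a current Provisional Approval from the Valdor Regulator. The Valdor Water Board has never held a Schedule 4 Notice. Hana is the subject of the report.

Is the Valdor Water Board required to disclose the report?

Exception (a): a current General Exemption Letter is held; the reference index is 627, below the 655 limit — every condition holds. Considering the limiting provisions: (e) would limit (a) — a current Provisional Approval is held — but (f) sets (e) aside: (f) operates against (e): assessed value is $179,500, less than the $228,500 limit. (g) would limit (f) — the coverage ratio is 12%, below the 13% limit — but (h) sets (g) aside: (h) operates against (g): a current Class B Approval is held. (i) is engaged (Hana is the subject of the report), but is itself disapplied by (j): (j) is triggered — a current Standing Waiver is held. (k), which would lift (j), is not triggered — the compliance score is 69 points, not below 65 points. Exception (a) stands.
Exception (b) is satisfied on its face — the number of pages in the record is 163, less than the 173 limit; the report relates to a pending investigation; the report is privileged. Turning to paragraphs (l)–(m): (l) is engaged — the record's age is 29 years, meeting the 29 years threshold. (m) is not triggered (no current Annual Certificate is held), so (l) stands. Exception (b) does not apply.
Exception (c) requires that the agency holds a current Schedule 4 Notice from the Valdor Regulator; but no current Schedule 4 Notice is held, so (c) is unavailable.
Exception (d): a current Standing Approval is held; the report names a confidential informant — every condition holds. But: (o) operates against (d): the qualifying period is 170 days, under the 190 days limit. Exception (d) does not apply.

No — exception (a) applies; the Valdor Water Board is not required to disclose the report.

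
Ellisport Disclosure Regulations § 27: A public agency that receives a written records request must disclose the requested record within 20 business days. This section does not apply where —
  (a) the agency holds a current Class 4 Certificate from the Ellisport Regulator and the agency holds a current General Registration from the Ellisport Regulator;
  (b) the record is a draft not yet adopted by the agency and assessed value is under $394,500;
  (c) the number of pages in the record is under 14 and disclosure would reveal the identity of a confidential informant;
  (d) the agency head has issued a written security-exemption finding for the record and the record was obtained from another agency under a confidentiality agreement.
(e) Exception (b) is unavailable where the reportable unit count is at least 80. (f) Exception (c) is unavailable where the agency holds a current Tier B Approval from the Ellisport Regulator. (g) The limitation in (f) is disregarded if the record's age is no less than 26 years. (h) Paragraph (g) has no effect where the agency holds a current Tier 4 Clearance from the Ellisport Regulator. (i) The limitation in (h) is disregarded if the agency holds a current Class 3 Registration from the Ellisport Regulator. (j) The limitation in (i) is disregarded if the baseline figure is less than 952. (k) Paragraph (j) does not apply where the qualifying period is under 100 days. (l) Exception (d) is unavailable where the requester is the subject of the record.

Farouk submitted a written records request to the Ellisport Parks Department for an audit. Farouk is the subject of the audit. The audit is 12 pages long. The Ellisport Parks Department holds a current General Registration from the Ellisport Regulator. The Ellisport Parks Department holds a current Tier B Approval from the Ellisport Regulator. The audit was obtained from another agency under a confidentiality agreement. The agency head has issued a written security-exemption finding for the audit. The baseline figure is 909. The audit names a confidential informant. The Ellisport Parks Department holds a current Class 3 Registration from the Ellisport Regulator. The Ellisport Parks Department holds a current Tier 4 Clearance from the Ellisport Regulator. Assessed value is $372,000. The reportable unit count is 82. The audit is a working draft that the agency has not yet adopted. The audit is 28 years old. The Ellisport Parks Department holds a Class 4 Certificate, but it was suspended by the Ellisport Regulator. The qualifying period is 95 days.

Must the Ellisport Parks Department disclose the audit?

Exception (a) requires that the agency holds a current Class 4 Certificate from the Ellisport Regulator; but the Class 4 Certificate is not current, so (a) is unavailable.
All of (b)'s requirements are met (the audit is an unadopted draft; assessed value is $372,000, under the $394,500 limit). However, paragraph (e) must be considered: (e) is engaged — the reportable unit count is 82, meeting the 80 threshold. So (b) is unavailable.
Exception (c): the number of pages in the record is 12, under the 14 limit; the audit names a confidential informant — every condition holds. Considering the limiting provisions: (f) would limit (c) — a current Tier B Approval is held — but (g) sets (f) aside: (g) applies — the record's age is 28 years, meeting the 26 years threshold. (h) is engaged (a current Tier 4 Clearance is held), but is displaced by (i): (i) operates against (h): a current Class 3 Registration is held. (j) would limit (i) — the baseline figure is 909, less than the 952 limit — but (k) sets (j) aside: (k) is engaged — the qualifying period is 95 days, under the 100 days limit. (c) remains available.
All of (d)'s requirements are met (a written security-exemption finding has been issued; the audit was obtained under a confidentiality agreement). But: (l) operates against (d): Farouk is the subject of the audit. Exception (d) does not apply.

No — exception (c) applies; the Ellisport Parks Department is not required to disclose the audit.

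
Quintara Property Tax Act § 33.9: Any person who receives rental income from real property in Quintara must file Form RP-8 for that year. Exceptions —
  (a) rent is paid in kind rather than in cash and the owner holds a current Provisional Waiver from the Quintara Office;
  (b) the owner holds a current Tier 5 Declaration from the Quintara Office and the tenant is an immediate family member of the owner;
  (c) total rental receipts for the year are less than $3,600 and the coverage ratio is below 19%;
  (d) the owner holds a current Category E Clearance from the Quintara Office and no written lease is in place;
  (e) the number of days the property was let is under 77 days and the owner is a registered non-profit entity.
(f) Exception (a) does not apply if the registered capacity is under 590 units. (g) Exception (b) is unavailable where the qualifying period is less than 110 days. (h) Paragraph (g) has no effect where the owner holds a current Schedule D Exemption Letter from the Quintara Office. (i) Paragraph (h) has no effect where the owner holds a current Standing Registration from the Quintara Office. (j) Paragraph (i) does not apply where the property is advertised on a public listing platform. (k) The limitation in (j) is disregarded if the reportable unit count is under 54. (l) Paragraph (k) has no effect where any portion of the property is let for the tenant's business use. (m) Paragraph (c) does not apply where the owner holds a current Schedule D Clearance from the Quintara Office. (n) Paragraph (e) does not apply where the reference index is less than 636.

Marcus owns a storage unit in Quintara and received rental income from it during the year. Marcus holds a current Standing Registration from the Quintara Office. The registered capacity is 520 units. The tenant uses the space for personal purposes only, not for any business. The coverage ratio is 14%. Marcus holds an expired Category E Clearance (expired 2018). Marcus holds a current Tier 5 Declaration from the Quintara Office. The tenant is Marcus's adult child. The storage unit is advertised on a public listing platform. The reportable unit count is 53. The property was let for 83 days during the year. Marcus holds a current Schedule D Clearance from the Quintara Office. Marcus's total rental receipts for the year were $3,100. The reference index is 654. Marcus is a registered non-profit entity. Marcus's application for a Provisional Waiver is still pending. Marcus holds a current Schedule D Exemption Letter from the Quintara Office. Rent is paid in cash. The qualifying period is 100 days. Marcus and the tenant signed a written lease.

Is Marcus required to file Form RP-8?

Exception (a) fails — rent is paid in cash.
Exception (b)'s conditions are all satisfied: a current Tier 5 Declaration is held; the tenant is an immediate family member. However, paragraphs (g)–(l) must be considered: (g) is engaged — the qualifying period is 100 days, less than the 110 days limit. (h) would limit (g) — a current Schedule D Exemption Letter is held — but (i) sets (h) aside: (i) operates against (h): a current Standing Registration is held. (j) is triggered (the property is publicly advertised), but is overridden by (k): (k) operates against (j): the reportable unit count is 53, under the 54 limit. (l) is not triggered (the space is used for personal purposes only), so (k) stands. Exception (b) does not apply.
All of (c)'s requirements are met (total rental receipts for the year are $3,100, less than the $3,600 limit; the coverage ratio is 14%, below the 19% limit). Turning to paragraph (m): (m) operates against (c): a current Schedule D Clearance is held. Exception (c) does not apply.
Exception (d) requires that the owner holds a current Category E Clearance from the Quintara Office; but no current Category E Clearance is held, so (d) is unavailable.
Exception (e) does not apply: the number of days the property was let is 83 days, not under 77 days.
No exception applies. The general rule governs.

Yes — Marcus must file Form RP-8.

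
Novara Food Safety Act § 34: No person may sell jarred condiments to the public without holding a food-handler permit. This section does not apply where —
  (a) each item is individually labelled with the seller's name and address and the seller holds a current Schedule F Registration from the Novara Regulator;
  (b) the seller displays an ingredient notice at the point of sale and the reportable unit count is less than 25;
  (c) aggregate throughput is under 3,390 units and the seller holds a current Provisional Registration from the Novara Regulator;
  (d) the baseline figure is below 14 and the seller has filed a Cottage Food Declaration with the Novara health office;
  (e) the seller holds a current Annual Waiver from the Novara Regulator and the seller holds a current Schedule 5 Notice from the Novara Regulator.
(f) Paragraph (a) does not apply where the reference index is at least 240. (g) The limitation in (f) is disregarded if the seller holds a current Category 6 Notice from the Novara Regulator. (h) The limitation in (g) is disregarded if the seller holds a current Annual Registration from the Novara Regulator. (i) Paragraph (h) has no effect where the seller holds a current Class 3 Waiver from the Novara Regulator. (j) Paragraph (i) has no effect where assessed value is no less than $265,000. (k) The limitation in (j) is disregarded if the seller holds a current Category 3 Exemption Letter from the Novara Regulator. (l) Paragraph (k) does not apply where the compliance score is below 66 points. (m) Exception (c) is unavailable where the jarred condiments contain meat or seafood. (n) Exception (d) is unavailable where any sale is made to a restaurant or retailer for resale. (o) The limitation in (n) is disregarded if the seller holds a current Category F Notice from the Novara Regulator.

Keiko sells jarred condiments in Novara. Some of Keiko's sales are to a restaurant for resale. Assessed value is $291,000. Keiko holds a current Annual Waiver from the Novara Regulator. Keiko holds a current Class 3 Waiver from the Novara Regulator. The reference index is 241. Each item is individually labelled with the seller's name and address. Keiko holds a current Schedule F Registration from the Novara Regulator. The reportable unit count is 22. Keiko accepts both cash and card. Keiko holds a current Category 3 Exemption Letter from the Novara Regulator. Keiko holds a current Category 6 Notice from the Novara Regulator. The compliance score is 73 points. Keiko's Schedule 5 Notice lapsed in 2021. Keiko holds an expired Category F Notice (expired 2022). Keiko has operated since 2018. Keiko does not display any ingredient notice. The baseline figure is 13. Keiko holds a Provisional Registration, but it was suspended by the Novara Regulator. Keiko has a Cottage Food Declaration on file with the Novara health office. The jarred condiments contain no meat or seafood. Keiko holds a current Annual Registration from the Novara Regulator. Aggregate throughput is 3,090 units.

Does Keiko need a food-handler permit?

No — exception (a) applies; Keiko is not required to hold a food-handler permit.

Exception (a)'s conditions are all satisfied: items are individually labelled; a current Schedule F Registration is held. Under paragraphs (f)–(l): (f) is triggered (the reference index is 241, meeting the 240 threshold), but is displaced by (g): (g) operates against (f): a current Category 6 Notice is held. (h) would limit (g) — a current Annual Registration is held — but (i) sets (h) aside: (i) is engaged — a current Class 3 Waiver is held. (j) would limit (i) — assessed value is $291,000, meeting the $265,000 threshold — but (k) sets (j) aside: (k) operates against (j): a current Category 3 Exemption Letter is held. (l), which would lift (k), does not operate here — the compliance score is 73 points, not below 66 points. Exception (a) stands.
Exception (b) fails — no ingredient notice is displayed.
Exception (c) requires that the seller holds a current Provisional Registration from the Novara Regulator; but no current Provisional Registration is held, so (c) is unavailable.
Exception (d) is satisfied on its face — the baseline figure is 13, below the 14 limit; a Cottage Food Declaration is on file. But applying paragraphs (n)–(o): (n) operates against (d): some sales are to a restaurant for resale. (o), which would lift (n), is not engaged — there is no Category F Notice in force. So (d) is unavailable.
Exception (e) fails — no current Schedule 5 Notice is held.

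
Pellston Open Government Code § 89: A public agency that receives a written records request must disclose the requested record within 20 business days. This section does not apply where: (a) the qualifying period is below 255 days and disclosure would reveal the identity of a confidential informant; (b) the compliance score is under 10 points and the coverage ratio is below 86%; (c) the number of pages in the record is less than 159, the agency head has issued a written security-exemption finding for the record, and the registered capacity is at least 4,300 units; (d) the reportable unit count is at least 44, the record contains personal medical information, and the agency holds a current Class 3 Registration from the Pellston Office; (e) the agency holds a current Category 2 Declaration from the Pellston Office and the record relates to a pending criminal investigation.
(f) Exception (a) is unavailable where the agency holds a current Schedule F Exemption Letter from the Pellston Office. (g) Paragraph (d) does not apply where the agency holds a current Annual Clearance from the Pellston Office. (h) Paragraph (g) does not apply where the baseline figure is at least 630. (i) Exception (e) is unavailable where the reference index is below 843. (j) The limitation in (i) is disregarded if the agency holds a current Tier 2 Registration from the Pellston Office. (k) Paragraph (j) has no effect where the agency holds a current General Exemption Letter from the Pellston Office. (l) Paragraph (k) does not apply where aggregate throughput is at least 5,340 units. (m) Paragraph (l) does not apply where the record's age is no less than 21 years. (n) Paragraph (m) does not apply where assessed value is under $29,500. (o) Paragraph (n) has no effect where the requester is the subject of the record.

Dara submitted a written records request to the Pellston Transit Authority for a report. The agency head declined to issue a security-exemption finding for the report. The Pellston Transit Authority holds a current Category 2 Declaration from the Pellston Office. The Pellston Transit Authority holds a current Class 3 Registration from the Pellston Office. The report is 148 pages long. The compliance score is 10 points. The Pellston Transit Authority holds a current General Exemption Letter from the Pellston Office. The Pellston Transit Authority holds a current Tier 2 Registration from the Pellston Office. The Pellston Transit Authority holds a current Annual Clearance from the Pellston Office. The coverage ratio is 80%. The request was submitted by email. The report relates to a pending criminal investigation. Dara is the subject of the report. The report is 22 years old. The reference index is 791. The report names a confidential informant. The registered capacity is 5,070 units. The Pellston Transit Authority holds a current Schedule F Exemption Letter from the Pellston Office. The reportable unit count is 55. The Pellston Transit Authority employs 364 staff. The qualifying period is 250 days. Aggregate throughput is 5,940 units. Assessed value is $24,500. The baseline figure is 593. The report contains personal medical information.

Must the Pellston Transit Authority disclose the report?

Yes — the Pellston Transit Authority must disclose the report.

Exception (a)'s conditions are all satisfied: the qualifying period is 250 days, below the 255 days limit; the report names a confidential informant. But applying paragraph (f): (f) applies — a current Schedule F Exemption Letter is held. Exception (a) does not apply.
Exception (b) requires that the compliance score is under 10 points; but the compliance score is 10 points, not under 10 points, so (b) is unavailable.
Exception (c) requires that the agency head has issued a written security-exemption finding for the record; but the agency head declined to issue a security-exemption finding, so (c) is unavailable.
Exception (d): the reportable unit count is 55, meeting the 44 threshold; the report contains personal medical information; a current Class 3 Registration is held — every condition holds. But: (g) operates — a current Annual Clearance is held. (h) is not triggered (the baseline figure is 593, short of 630), so (g) stands. (d) is therefore removed.
Exception (e) is satisfied on its face — a current Category 2 Declaration is held; the report relates to a pending investigation. However, paragraphs (i)–(o) must be considered: (i) is triggered — the reference index is 791, below the 843 limit. (j) is triggered (a current Tier 2 Registration is held), but is set aside by (k): (k) operates against (j): a current General Exemption Letter is held. (l) would limit (k) — aggregate throughput is 5,940 units, meeting the 5,340 units threshold — but (m) sets (l) aside: (m) is engaged — the record's age is 22 years, meeting the 21 years threshold. (n) would limit (m) — assessed value is $24,500, under the $29,500 limit — but (o) sets (n) aside: (o) is triggered — Dara is the subject of the report. Exception (e) does not apply.
Every exception is unavailable, so the rule governs.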